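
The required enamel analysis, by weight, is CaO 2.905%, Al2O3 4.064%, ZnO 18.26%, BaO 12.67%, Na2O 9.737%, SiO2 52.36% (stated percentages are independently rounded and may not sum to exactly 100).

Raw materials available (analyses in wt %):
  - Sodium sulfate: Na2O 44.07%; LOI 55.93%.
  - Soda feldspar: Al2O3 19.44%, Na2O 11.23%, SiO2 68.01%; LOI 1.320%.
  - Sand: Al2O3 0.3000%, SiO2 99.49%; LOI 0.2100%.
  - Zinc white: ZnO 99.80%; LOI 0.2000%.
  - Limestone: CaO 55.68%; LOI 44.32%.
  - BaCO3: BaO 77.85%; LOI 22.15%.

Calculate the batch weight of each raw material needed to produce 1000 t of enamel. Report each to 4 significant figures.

Batch per 1000 t enamel:
  Sodium sulfate: 169.2 t
  Soda feldspar: 203.1 t
  Sand: 387.5 t
  Zinc white: 183.0 t
  Limestone: 52.17 t
  BaCO3: 162.7 t
Total batch = 1158 t; LOI loss = 157.7 t; yield = 86.38%

Working values are printed rounded to 4 significant figures. All arithmetic runs at full precision through every step — each reported figure sees exactly one rounding. The derived quantities, including the yield, LOI, glass mass, six oxide percentages, the totals, are recomputed from the weighed amounts at 1000 t of glass in exact precision as written in question or answer.
Per-oxide target masses for 1000 t enamel:
  CaO: 2.905% × 1000 = 29.05 t
  Al2O3: 4.064% × 1000 = 40.64 t
  ZnO: 18.26% × 1000 = 182.6 t
  BaO: 12.67% × 1000 = 126.7 t
  Na2O: 9.737% × 1000 = 97.37 t
  SiO2: 52.36% × 1000 = 523.6 t
A balance pass over the oxides, from the weights as reported, versus the basis set out (target by target, the sums agree inside rounding margins):
  CaO: 52.17·0.5568 = 29.05 t (target 29.05 t)
  Al2O3: 203.1·0.1944 + 387.5·0.003000 = 40.65 t (target 40.64 t)
  ZnO: 183.0·0.9980 = 182.6 t (target 182.6 t)
  BaO: 162.7·0.7785 = 126.7 t (target 126.7 t)
  Na2O: 169.2·0.4407 + 203.1·0.1123 = 97.37 t (target 97.37 t)
  SiO2: 203.1·0.6801 + 387.5·0.9949 = 523.7 t (target 523.6 t)
Consistency of the glass mass: whole batch net of LOI = 1000 t (the Σ of target masses is 1000 t; stated basis 1000 t — a pure rounding effect).
Summing the batch: Σ batch = 1158 t; loss to ignition Σ batch·LOI = 157.7 t; as yield: glass ÷ batch → 86.38%.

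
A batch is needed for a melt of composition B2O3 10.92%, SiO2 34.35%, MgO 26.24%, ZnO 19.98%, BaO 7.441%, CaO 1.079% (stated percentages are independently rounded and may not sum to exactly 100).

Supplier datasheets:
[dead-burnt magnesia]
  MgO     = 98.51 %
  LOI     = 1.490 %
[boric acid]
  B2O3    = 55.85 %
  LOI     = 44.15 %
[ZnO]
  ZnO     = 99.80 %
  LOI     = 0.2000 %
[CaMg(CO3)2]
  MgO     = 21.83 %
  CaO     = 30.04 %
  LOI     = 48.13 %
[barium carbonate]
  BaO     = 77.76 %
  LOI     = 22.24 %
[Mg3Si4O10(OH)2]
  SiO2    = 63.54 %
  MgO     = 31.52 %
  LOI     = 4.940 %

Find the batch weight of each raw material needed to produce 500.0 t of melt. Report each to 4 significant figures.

All arithmetic keeps full float precision from start to finish; mid-chain values are displayed (rounded to 4 significant digits) when written out. Exactly one rounding goes into each reported value — derived quantities (the yield, the totals, six oxide percentages, ignition loss, glass mass) are carried from the batch weights at 500.0 t of glass in exact precision as given in the problem or answer text.
Oxide mass targets, per 500.0 t melt:
  B2O3: 10.92% × 500.0 = 54.60 t
  SiO2: 34.35% × 500.0 = 171.8 t
  MgO: 26.24% × 500.0 = 131.2 t
  ZnO: 19.98% × 500.0 = 99.90 t
  BaO: 7.441% × 500.0 = 37.20 t
  CaO: 1.079% × 500.0 = 5.395 t
Mass-balance tally per oxide per the reported batch figures, for the quoted basis mass (sums match the target masses inside rounding margins):
  B2O3: 97.76·0.5585 = 54.60 t (target 54.60 t)
  SiO2: 270.3·0.6354 = 171.7 t (target 171.8 t)
  MgO: 42.72·0.9851 + 17.96·0.2183 + 270.3·0.3152 = 131.2 t (target 131.2 t)
  ZnO: 100.1·0.9980 = 99.90 t (target 99.90 t)
  BaO: 47.85·0.7776 = 37.21 t (target 37.20 t)
  CaO: 17.96·0.3004 = 5.395 t (target 5.395 t)
Glass mass check: total batch − LOI = 500.1 t (targets for the oxides total 500.0 t; versus the stated basis of 500.0 t — any gap is answer rounding).
Adding the batch up: Σ batch = 576.7 t; LOI removed, Σ of batch·LOI: 76.64 t; glass ÷ batch gives a yield of 86.71%.

Batch per 500.0 t melt:
  dead-burnt magnesia: 42.72 t
  boric acid: 97.76 t
  ZnO: 100.1 t
  CaMg(CO3)2: 17.96 t
  barium carbonate: 47.85 t
  Mg3Si4O10(OH)2: 270.3 t
Total batch = 576.7 t; LOI loss = 76.64 t; yield = 86.71%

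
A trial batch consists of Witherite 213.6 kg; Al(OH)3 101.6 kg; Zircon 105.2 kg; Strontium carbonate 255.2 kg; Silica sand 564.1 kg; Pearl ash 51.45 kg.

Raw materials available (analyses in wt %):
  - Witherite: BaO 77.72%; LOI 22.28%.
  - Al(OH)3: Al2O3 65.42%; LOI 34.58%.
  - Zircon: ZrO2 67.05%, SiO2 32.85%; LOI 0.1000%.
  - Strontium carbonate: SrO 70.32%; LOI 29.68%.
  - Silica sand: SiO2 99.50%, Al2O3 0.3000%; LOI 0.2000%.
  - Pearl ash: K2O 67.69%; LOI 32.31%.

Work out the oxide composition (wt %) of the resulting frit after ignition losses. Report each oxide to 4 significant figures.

All arithmetic holds exact precision through the solve; in-progress results are shown (rounded to 4 significant figures) on the page — each reported value is rounded just once — the derived quantities (net glass mass, six oxide percentages, totals, ignition loss, yield) are re-derived starting from the weights per 1115 kg of glass in full precision, exactly as shown in question or answer.
Delivered oxide masses:
  SrO: 255.2·0.7032 = 179.5 kg
  BaO: 213.6·0.7772 = 166.0 kg
  K2O: 51.45·0.6769 = 34.83 kg
  ZrO2: 105.2·0.6705 = 70.54 kg
  SiO2: 105.2·0.3285 + 564.1·0.9950 = 595.8 kg
  Al2O3: 101.6·0.6542 + 564.1·0.003000 = 68.16 kg
LOI: 213.6·0.2228 + 101.6·0.3458 + 105.2·0.001000 + 255.2·0.2968 + 564.1·0.002000 + 51.45·0.3231 = 176.3 kg
batch − LOI leaves glass = 1291 − 176.3 = 1115 kg (= the summed oxide contributions)
percent share: oxide ÷ glass, ×100

Glass mass = 1115 kg (batch 1291 − LOI 176.3).
Composition: SrO 16.10%, BaO 14.89%, K2O 3.124%, ZrO2 6.327%, SiO2 53.45%, Al2O3 6.114%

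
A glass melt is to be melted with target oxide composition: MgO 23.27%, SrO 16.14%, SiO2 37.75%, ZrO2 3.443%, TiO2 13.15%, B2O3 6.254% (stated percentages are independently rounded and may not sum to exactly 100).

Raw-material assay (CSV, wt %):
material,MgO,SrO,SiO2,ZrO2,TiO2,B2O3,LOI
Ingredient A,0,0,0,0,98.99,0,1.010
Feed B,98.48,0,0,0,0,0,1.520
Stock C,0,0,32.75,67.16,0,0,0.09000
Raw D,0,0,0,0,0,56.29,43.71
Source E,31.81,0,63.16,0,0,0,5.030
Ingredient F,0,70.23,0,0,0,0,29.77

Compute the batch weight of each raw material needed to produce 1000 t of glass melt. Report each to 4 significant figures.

Batch per 1000 t glass melt:
  Ingredient A: 132.8 t
  Feed B: 51.82 t
  Stock C: 51.27 t
  Raw D: 111.1 t
  Source E: 571.1 t
  Ingredient F: 229.8 t
Total batch = 1148 t; LOI loss = 147.9 t; yield = 87.12%

The whole derivation keeps full float precision all the way through — working values appear, rounded to four significant figures, alongside each step. Each reported figure sees exactly one rounding; all derived quantities (ignition loss, glass mass, totals, the yield, six oxide percentages) are recomputed in full precision from the batch weights for 1000 t of glass as set out in problem or answer.
Target masses of each oxide per 1000 t glass melt:
  MgO: 23.27% × 1000 = 232.7 t
  SrO: 16.14% × 1000 = 161.4 t
  SiO2: 37.75% × 1000 = 377.5 t
  ZrO2: 3.443% × 1000 = 34.43 t
  TiO2: 13.15% × 1000 = 131.5 t
  B2O3: 6.254% × 1000 = 62.54 t
A balance pass over the oxides, per the reported batch figures, per the basis as stated (sum by sum, the targets are met given rounding of the digits):
  MgO: 51.82·0.9848 + 571.1·0.3181 = 232.7 t (target 232.7 t)
  SrO: 229.8·0.7023 = 161.4 t (target 161.4 t)
  SiO2: 51.27·0.3275 + 571.1·0.6316 = 377.5 t (target 377.5 t)
  ZrO2: 51.27·0.6716 = 34.43 t (target 34.43 t)
  TiO2: 132.8·0.9899 = 131.5 t (target 131.5 t)
  B2O3: 111.1·0.5629 = 62.54 t (target 62.54 t)
Glass-mass bookkeeping: Σ batch − LOI loss = 1000 t (targets for the oxides total 1000 t; basis as stated: 1000 t — gaps are rounding artifacts).
Whole-batch sum: Σ batch = 1148 t; ignition loss, Σ(batch × LOI) = 147.9 t; glass ÷ batch gives a yield of 87.12%.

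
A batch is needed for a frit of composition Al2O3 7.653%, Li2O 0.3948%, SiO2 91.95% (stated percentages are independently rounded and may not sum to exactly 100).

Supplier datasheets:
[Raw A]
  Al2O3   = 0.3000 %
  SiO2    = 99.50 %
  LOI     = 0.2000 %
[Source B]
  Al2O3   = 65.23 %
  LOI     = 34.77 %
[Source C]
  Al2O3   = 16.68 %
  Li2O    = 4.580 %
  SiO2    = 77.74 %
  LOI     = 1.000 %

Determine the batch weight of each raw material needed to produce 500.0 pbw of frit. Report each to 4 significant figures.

Every computation runs at full precision in all steps — values along the way appear, with 4-significant-figure rounding, in the working; each reported value receives exactly one rounding; all derived quantities are recomputed from the weighed amounts for 500.0 pbw of glass in full float precision (yield, LOI, three oxide percentages, net glass mass, totals), as quoted within the problem or the answer.
Oxide-by-oxide targets in 500.0 pbw frit:
  Al2O3: 7.653% × 500.0 = 38.26 pbw
  Li2O: 0.3948% × 500.0 = 1.974 pbw
  SiO2: 91.95% × 500.0 = 459.8 pbw
Checking each oxide sum from the weights as reported, for the quoted basis mass (each sum matches its target mass up to rounding of the answer):
  Al2O3: 428.4·0.003000 + 45.67·0.6523 + 43.10·0.1668 = 38.26 pbw (target 38.26 pbw)
  Li2O: 43.10·0.04580 = 1.974 pbw (target 1.974 pbw)
  SiO2: 428.4·0.9950 + 43.10·0.7774 = 459.8 pbw (target 459.8 pbw)
The glass-mass cross-check: whole batch net of LOI = 500.0 pbw (oxide target masses add up to 500.0 pbw; with the basis standing at 500.0 pbw — rounding explains the deltas).
Batch total: Σ batch = 517.2 pbw; loss to ignition Σ batch·LOI = 17.17 pbw; yield: glass divided by total = 96.68%.

Batch per 500.0 pbw frit:
  Raw A: 428.4 pbw
  Source B: 45.67 pbw
  Source C: 43.10 pbw
Total batch = 517.2 pbw; LOI loss = 17.17 pbw; yield = 96.68%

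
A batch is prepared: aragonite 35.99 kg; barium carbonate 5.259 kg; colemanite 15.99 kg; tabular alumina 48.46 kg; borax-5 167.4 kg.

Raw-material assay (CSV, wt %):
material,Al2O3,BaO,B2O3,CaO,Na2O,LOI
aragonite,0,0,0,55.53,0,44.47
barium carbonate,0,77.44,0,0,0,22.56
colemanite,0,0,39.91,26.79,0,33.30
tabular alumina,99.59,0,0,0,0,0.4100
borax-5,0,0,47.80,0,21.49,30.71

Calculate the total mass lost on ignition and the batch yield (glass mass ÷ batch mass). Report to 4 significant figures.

In-progress results appear rounded to 4 significant digits in the working. All arithmetic holds exact precision through the solve; each reported value is rounded exactly once; the derived quantities, including the five compositions, ignition loss, the yield, the totals, glass mass, are carried from the weighed amounts per 199.0 kg of glass at full precision, as they appear in question or answer.
Per-material ignition loss:
  aragonite: 35.99 × 0.4447 = 16.00 kg
  barium carbonate: 5.259 × 0.2256 = 1.186 kg
  colemanite: 15.99 × 0.3330 = 5.325 kg
  tabular alumina: 48.46 × 0.004100 = 0.1987 kg
  borax-5: 167.4 × 0.3071 = 51.41 kg
Total LOI = 74.12 kg
Glass = batch − LOI = 273.1 − 74.12 = 199.0 kg

LOI loss = 74.12 kg; glass = 199.0 kg; yield = 72.86%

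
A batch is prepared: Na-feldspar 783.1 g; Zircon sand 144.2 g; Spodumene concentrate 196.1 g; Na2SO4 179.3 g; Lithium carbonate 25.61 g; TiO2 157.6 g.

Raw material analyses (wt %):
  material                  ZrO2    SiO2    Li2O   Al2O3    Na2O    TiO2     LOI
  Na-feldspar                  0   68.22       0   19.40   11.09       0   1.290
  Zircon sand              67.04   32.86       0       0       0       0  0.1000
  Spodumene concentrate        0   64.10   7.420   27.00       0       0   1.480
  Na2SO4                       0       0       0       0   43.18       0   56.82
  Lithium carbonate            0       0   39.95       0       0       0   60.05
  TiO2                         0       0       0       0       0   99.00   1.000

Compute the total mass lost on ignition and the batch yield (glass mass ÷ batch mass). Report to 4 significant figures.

Full precision is maintained at all times. Intermediates are displayed, rounded to 4 significant digits, alongside each step — exactly one rounding lands on each reported value; all derived quantities (six oxide percentages, totals, ignition loss, yield, glass mass) are re-derived in full precision starting from the weights for 1354 g of glass, as written in the problem or the answer.
Per-material ignition loss:
  Na-feldspar: 783.1 × 0.01290 = 10.10 g
  Zircon sand: 144.2 × 0.001000 = 0.1442 g
  Spodumene concentrate: 196.1 × 0.01480 = 2.902 g
  Na2SO4: 179.3 × 0.5682 = 101.9 g
  Lithium carbonate: 25.61 × 0.6005 = 15.38 g
  TiO2: 157.6 × 0.01000 = 1.576 g
Total LOI = 132.0 g
Glass = batch − LOI = 1486 − 132.0 = 1354 g

LOI loss = 132.0 g; glass = 1354 g; yield = 91.12%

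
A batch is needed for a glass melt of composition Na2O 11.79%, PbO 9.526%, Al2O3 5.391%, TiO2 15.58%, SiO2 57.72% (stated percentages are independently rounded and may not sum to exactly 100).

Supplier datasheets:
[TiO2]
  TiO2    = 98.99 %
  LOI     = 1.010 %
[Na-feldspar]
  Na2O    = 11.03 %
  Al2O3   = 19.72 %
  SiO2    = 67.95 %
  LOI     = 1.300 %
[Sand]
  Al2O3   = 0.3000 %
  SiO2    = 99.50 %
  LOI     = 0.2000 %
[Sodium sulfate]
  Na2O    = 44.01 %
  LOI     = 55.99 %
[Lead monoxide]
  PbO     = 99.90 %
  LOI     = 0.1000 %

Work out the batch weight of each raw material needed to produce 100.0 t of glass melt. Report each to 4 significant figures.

In-progress results are shown rounded off to 4 significant digits within the worked lines — all internal work carries exact precision from start to finish — every reported number is rounded only once — derived quantities (totals, glass mass, the yield, the five compositions, LOI) are re-derived using the weight values on 100.0 t of glass in exact precision, exactly as shown in the problem or answer text.
Target oxide masses per 100.0 t glass melt:
  Na2O: 11.79% × 100.0 = 11.79 t
  PbO: 9.526% × 100.0 = 9.526 t
  Al2O3: 5.391% × 100.0 = 5.391 t
  TiO2: 15.58% × 100.0 = 15.58 t
  SiO2: 57.72% × 100.0 = 57.72 t
A balance pass over the oxides, using the reported weights, per the basis as stated (oxide sums agree with the targets up to rounding of the answer):
  Na2O: 26.73·0.1103 + 20.09·0.4401 = 11.79 t (target 11.79 t)
  PbO: 9.536·0.9990 = 9.526 t (target 9.526 t)
  Al2O3: 26.73·0.1972 + 39.75·0.003000 = 5.390 t (target 5.391 t)
  TiO2: 15.74·0.9899 = 15.58 t (target 15.58 t)
  SiO2: 26.73·0.6795 + 39.75·0.9950 = 57.71 t (target 57.72 t)
The glass-mass cross-check: net batch after ignition = 100.0 t (targets for the oxides total 100.0 t; basis as stated: 100.0 t — differing by rounding only).
Batch total: Σ batch = 111.8 t; loss to ignition Σ batch·LOI = 11.84 t; yield: glass divided by total = 89.41%.

Batch per 100.0 t glass melt:
  TiO2: 15.74 t
  Na-feldspar: 26.73 t
  Sand: 39.75 t
  Sodium sulfate: 20.09 t
  Lead monoxide: 9.536 t
Total batch = 111.8 t; LOI loss = 11.84 t; yield = 89.41%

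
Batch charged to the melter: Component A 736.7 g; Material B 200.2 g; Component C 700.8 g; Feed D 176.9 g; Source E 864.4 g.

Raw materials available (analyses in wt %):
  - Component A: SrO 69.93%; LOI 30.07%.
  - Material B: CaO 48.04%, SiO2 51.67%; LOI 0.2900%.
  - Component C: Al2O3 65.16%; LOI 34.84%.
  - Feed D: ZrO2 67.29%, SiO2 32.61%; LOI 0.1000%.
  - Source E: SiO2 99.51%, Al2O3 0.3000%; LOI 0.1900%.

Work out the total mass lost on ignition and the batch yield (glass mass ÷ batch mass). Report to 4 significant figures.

All internal work holds full precision from first step to last — in-progress results are displayed (rounded to 4 significant digits) alongside each step. Each reported value takes a single rounding — derived quantities, including net glass mass, totals, LOI, the five compositions, yield, are recomputed using the weight values for 2211 g of glass in full float precision, as quoted within the problem or the answer.
Per-material ignition loss:
  Component A: 736.7 × 0.3007 = 221.5 g
  Material B: 200.2 × 0.002900 = 0.5806 g
  Component C: 700.8 × 0.3484 = 244.2 g
  Feed D: 176.9 × 0.001000 = 0.1769 g
  Source E: 864.4 × 0.001900 = 1.642 g
Total LOI = 468.1 g
Glass = batch − LOI = 2679 − 468.1 = 2211 g

LOI loss = 468.1 g; glass = 2211 g; yield = 82.53%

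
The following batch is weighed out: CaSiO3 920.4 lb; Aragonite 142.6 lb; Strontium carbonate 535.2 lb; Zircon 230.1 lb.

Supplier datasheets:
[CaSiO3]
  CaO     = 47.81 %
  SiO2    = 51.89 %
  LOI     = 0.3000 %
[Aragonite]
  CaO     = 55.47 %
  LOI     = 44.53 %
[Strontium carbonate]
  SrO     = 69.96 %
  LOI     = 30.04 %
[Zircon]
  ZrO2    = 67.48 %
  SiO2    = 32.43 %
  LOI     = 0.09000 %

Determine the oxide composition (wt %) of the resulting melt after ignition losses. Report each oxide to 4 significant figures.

The working math keeps full precision throughout — in-progress results are shown rounded to four significant figures when written out — a single rounding produces each reported number. The derived quantities, including net glass mass, the totals, yield, LOI, the four compositions, are recomputed using the weight values at 1601 lb of glass in exact precision, as given in the problem or answer text.
Oxide-by-oxide delivered mass:
  ZrO2: 230.1·0.6748 = 155.3 lb
  CaO: 920.4·0.4781 + 142.6·0.5547 = 519.1 lb
  SrO: 535.2·0.6996 = 374.4 lb
  SiO2: 920.4·0.5189 + 230.1·0.3243 = 552.2 lb
LOI: 920.4·0.003000 + 142.6·0.4453 + 535.2·0.3004 + 230.1·9.000e-04 = 227.2 lb
Glass mass = batch − LOI = 1828 − 227.2 = 1601 lb (consistent with Σ oxide mass)
percent by weight: oxide/glass ×100

Glass mass = 1601 lb (batch 1828 − LOI 227.2).
Composition: ZrO2 9.698%, CaO 32.43%, SrO 23.39%, SiO2 34.49%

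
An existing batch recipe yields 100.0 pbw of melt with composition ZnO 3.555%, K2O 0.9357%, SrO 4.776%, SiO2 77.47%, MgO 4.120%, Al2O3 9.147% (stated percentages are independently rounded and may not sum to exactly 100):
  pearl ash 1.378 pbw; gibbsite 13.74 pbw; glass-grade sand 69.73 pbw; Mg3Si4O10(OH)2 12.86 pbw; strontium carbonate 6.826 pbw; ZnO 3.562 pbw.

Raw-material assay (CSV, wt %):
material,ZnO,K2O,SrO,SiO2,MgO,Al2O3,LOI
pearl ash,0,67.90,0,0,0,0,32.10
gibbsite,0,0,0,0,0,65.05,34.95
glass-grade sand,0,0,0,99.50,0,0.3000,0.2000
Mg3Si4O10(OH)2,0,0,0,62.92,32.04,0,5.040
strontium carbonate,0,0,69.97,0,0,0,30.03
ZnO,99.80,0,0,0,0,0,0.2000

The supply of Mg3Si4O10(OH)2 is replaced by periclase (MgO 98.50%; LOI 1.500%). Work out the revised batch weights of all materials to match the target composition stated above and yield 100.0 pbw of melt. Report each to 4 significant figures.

Values along the way appear rounded off to 4 significant figures between the steps — all internal work holds full float precision at all times. Each reported value is rounded once only; derived quantities, including six oxide percentages, glass mass, the yield, LOI, totals, are computed starting from the weights at 100.0 pbw of glass at full float precision, exactly as printed in the problem or the answer.
Per-oxide target masses for 100.0 pbw melt:
  ZnO: 3.555% × 100.0 = 3.555 pbw
  K2O: 0.9357% × 100.0 = 0.9357 pbw
  SrO: 4.776% × 100.0 = 4.776 pbw
  SiO2: 77.47% × 100.0 = 77.47 pbw
  MgO: 4.120% × 100.0 = 4.120 pbw
  Al2O3: 9.147% × 100.0 = 9.147 pbw
Per-oxide balance check per the reported batch figures, against the basis in use (every target is met by its sum once rounding is allowed for):
  ZnO: 3.562·0.9980 = 3.555 pbw (target 3.555 pbw)
  K2O: 1.378·0.6790 = 0.9357 pbw (target 0.9357 pbw)
  SrO: 6.826·0.6997 = 4.776 pbw (target 4.776 pbw)
  SiO2: 77.86·0.9950 = 77.47 pbw (target 77.47 pbw)
  MgO: 4.183·0.9850 = 4.120 pbw (target 4.120 pbw)
  Al2O3: 13.70·0.6505 + 77.86·0.003000 = 9.145 pbw (target 9.147 pbw)
Glass-mass closure: total batch − LOI = 100.0 pbw (the targets, summed, come to 100.0 pbw; versus the stated basis of 100.0 pbw — any gap is answer rounding).
Batch total: Σ batch = 107.5 pbw; ignition loss, Σ(batch × LOI) = 7.506 pbw; yield: glass divided by total = 93.02%.

Revised batch per 100.0 pbw melt:
  pearl ash: 1.378 pbw
  gibbsite: 13.70 pbw
  glass-grade sand: 77.86 pbw
  periclase: 4.183 pbw
  strontium carbonate: 6.826 pbw
  ZnO: 3.562 pbw
Total batch = 107.5 pbw; LOI loss = 7.506 pbw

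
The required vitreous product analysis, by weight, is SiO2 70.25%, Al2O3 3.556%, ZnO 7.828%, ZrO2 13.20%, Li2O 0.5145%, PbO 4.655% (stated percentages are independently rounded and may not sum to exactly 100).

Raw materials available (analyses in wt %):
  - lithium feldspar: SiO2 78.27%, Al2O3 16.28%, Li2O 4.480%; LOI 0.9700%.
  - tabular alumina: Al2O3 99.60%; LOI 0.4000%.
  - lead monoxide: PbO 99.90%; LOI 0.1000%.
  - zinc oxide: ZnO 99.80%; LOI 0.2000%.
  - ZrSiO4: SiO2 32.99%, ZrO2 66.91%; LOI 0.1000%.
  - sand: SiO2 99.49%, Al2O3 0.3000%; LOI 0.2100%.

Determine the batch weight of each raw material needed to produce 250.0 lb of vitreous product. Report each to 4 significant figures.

All arithmetic maintains full precision in all steps — mid-chain values are printed rounded to four significant figures alongside each step. Exactly one rounding is applied to each reported result; derived quantities (ignition loss, totals, net glass mass, the yield, the six compositions) are rebuilt in full float precision from the weighed amounts at 250.0 lb of glass as they appear in problem or answer.
Target oxide masses per 250.0 lb vitreous product:
  SiO2: 70.25% × 250.0 = 175.6 lb
  Al2O3: 3.556% × 250.0 = 8.890 lb
  ZnO: 7.828% × 250.0 = 19.57 lb
  ZrO2: 13.20% × 250.0 = 33.00 lb
  Li2O: 0.5145% × 250.0 = 1.286 lb
  PbO: 4.655% × 250.0 = 11.64 lb
Oxide-by-oxide audit on the weights just shown, under the basis named above (target by target, the sums agree exact up to rounding of places):
  SiO2: 28.71·0.7827 + 49.32·0.3299 + 137.6·0.9949 = 175.6 lb (target 175.6 lb)
  Al2O3: 28.71·0.1628 + 3.818·0.9960 + 137.6·0.003000 = 8.890 lb (target 8.890 lb)
  ZnO: 19.61·0.9980 = 19.57 lb (target 19.57 lb)
  ZrO2: 49.32·0.6691 = 33.00 lb (target 33.00 lb)
  Li2O: 28.71·0.04480 = 1.286 lb (target 1.286 lb)
  PbO: 11.65·0.9990 = 11.64 lb (target 11.64 lb)
Mass balance on the glass: Σ batch − LOI loss = 250.0 lb (summing oxide targets gives 250.0 lb; versus the stated basis of 250.0 lb — gaps are rounding artifacts).
Adding the batch up: Σ batch = 250.7 lb; LOI loss = Σ batch·LOI = 0.6829 lb; yield = glass ÷ total batch = 99.73%.

Batch per 250.0 lb vitreous product:
  lithium feldspar: 28.71 lb
  tabular alumina: 3.818 lb
  lead monoxide: 11.65 lb
  zinc oxide: 19.61 lb
  ZrSiO4: 49.32 lb
  sand: 137.6 lb
Total batch = 250.7 lb; LOI loss = 0.6829 lb; yield = 99.73%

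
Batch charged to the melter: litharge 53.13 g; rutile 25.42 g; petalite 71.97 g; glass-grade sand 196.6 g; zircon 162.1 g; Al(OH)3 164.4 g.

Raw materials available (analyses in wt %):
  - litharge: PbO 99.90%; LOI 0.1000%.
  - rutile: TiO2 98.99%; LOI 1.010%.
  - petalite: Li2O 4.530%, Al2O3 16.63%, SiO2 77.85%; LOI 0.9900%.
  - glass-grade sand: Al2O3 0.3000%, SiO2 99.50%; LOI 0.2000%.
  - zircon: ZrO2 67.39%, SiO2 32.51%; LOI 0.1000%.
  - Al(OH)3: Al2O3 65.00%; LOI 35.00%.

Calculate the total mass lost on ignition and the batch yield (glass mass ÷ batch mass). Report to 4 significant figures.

Rounding to 4 significant digits governs each intermediate as printed; every computation runs at exact precision at every stage — each reported figure takes exactly one rounding. Derived quantities, which include net glass mass, ignition loss, totals, six oxide percentages, the yield, are re-derived in full float precision, as set out in the question or the answer, from the weighed amounts on 614.5 g of glass.
Loss on ignition, line by line:
  litharge: 53.13 × 0.001000 = 0.05313 g
  rutile: 25.42 × 0.01010 = 0.2567 g
  petalite: 71.97 × 0.009900 = 0.7125 g
  glass-grade sand: 196.6 × 0.002000 = 0.3932 g
  zircon: 162.1 × 0.001000 = 0.1621 g
  Al(OH)3: 164.4 × 0.3500 = 57.54 g
Total LOI = 59.12 g
Glass = batch − LOI = 673.6 − 59.12 = 614.5 g

LOI loss = 59.12 g; glass = 614.5 g; yield = 91.22%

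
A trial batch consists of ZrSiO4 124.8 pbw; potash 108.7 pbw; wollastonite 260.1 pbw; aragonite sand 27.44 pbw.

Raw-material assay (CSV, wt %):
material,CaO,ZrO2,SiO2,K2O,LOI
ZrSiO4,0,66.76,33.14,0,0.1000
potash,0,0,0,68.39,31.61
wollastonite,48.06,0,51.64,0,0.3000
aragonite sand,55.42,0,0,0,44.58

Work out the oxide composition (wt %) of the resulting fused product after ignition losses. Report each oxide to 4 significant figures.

The whole derivation holds full float precision at every stage; working values are displayed (rounded to four significant figures) in the working; a single rounding yields every reported figure. The derived quantities, which include totals, net glass mass, four oxide percentages, the yield, ignition loss, are re-derived at full precision, as they appear in question or answer, using the weight values per 473.5 pbw of glass.
Oxide-by-oxide delivered mass:
  CaO: 260.1·0.4806 + 27.44·0.5542 = 140.2 pbw
  ZrO2: 124.8·0.6676 = 83.32 pbw
  SiO2: 124.8·0.3314 + 260.1·0.5164 = 175.7 pbw
  K2O: 108.7·0.6839 = 74.34 pbw
LOI: 124.8·0.001000 + 108.7·0.3161 + 260.1·0.003000 + 27.44·0.4458 = 47.50 pbw
Resulting glass, batch − LOI: 521.0 − 47.50 = 473.5 pbw (= the summed oxide contributions)
percent share: oxide ÷ glass, ×100

Glass mass = 473.5 pbw (batch 521.0 − LOI 47.50).
Composition: CaO 29.61%, ZrO2 17.59%, SiO2 37.10%, K2O 15.70%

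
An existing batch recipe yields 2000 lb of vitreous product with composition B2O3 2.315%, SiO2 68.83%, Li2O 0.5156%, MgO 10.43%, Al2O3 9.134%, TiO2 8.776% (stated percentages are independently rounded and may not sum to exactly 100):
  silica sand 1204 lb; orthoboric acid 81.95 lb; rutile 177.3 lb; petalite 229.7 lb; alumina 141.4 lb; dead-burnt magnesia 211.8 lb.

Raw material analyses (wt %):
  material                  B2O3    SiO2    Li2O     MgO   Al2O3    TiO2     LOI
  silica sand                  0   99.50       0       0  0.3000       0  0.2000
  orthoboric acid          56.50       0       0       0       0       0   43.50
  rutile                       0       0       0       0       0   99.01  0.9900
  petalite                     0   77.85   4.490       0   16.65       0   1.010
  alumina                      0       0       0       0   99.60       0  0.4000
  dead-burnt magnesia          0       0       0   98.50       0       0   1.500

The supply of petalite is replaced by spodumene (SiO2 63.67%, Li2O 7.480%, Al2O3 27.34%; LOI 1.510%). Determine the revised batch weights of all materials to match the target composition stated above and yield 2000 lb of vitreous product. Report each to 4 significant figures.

All internal work keeps full precision all the way through; mid-chain values are printed, rounded to four significant figures, as written — every reported result takes just one rounding — the derived quantities (the yield, glass mass, totals, LOI, the six compositions) are rebuilt using the weight values at 2000 lb of glass at full float precision, as set out in the problem or answer text.
Target oxide masses per 2000 lb vitreous product:
  B2O3: 2.315% × 2000 = 46.30 lb
  SiO2: 68.83% × 2000 = 1377 lb
  Li2O: 0.5156% × 2000 = 10.31 lb
  MgO: 10.43% × 2000 = 208.6 lb
  Al2O3: 9.134% × 2000 = 182.7 lb
  TiO2: 8.776% × 2000 = 175.5 lb
Checking each oxide sum working from each reported weight, versus the basis set out (every target is met by its sum up to rounding of the answer):
  B2O3: 81.95·0.5650 = 46.30 lb (target 46.30 lb)
  SiO2: 1295·0.9950 + 137.9·0.6367 = 1376 lb (target 1377 lb)
  Li2O: 137.9·0.07480 = 10.31 lb (target 10.31 lb)
  MgO: 211.8·0.9850 = 208.6 lb (target 208.6 lb)
  Al2O3: 1295·0.003000 + 137.9·0.2734 + 141.7·0.9960 = 182.7 lb (target 182.7 lb)
  TiO2: 177.3·0.9901 = 175.5 lb (target 175.5 lb)
Glass mass check: total batch − LOI = 2000 lb (targets for the oxides total 2000 lb; the stated basis being 2000 lb — gaps are rounding artifacts).
Whole-batch sum: Σ batch = 2046 lb; ignition loss, Σ(batch × LOI) = 45.82 lb; as yield: glass ÷ batch → 97.76%.

Revised batch per 2000 lb vitreous product:
  silica sand: 1295 lb
  orthoboric acid: 81.95 lb
  rutile: 177.3 lb
  spodumene: 137.9 lb
  alumina: 141.7 lb
  dead-burnt magnesia: 211.8 lb
Total batch = 2046 lb; LOI loss = 45.82 lb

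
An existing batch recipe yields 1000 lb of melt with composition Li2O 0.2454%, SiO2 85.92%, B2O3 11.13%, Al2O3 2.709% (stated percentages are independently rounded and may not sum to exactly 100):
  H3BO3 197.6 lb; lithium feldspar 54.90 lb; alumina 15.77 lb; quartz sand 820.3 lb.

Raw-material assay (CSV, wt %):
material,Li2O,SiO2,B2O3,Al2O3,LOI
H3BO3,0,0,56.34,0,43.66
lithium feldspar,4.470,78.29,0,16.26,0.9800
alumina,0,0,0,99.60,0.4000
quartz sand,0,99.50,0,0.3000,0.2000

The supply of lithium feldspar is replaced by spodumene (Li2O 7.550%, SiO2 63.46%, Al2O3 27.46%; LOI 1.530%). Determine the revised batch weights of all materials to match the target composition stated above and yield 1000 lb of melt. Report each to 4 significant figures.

Revised batch per 1000 lb melt:
  H3BO3: 197.6 lb
  spodumene: 32.50 lb
  alumina: 15.70 lb
  quartz sand: 842.8 lb
Total batch = 1089 lb; LOI loss = 88.52 lb

In-progress results are displayed (rounded to four significant digits) when written out — all arithmetic keeps full float precision in every operation. Every reported value is rounded a single time. All derived quantities are re-derived at full float precision (ignition loss, the totals, four oxide percentages, yield, glass mass) from the weighed amounts at 1000 lb of glass, as set out in the question or the answer.
Target masses of each oxide per 1000 lb melt:
  Li2O: 0.2454% × 1000 = 2.454 lb
  SiO2: 85.92% × 1000 = 859.2 lb
  B2O3: 11.13% × 1000 = 111.3 lb
  Al2O3: 2.709% × 1000 = 27.09 lb
Sums-versus-targets review given the weights on record, relative to the basis at hand (each sum matches its target mass inside rounding margins):
  Li2O: 32.50·0.07550 = 2.454 lb (target 2.454 lb)
  SiO2: 32.50·0.6346 + 842.8·0.9950 = 859.2 lb (target 859.2 lb)
  B2O3: 197.6·0.5634 = 111.3 lb (target 111.3 lb)
  Al2O3: 32.50·0.2746 + 15.70·0.9960 + 842.8·0.003000 = 27.09 lb (target 27.09 lb)
Consistency of the glass mass: batch Σ − ignition loss = 1000 lb (summing oxide targets gives 1000 lb; stated basis 1000 lb — differing by rounding only).
Summing the batch: Σ batch = 1089 lb; the LOI term Σ batch·LOI equals 88.52 lb; yield, glass over the total, = 91.87%.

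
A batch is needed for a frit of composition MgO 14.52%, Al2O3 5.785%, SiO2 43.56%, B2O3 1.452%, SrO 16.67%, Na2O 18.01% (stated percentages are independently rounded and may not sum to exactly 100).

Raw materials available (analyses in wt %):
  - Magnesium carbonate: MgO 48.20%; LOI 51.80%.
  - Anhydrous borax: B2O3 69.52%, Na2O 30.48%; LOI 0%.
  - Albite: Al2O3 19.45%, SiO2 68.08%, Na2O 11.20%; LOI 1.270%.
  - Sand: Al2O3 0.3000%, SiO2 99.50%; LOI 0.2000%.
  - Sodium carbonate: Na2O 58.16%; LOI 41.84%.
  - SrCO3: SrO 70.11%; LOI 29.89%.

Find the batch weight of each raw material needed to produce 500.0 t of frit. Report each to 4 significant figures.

Rounding to 4 significant figures applies to each in-between result as shown; every computation runs at full float precision in every operation. Every reported value is rounded exactly once; the derived quantities, including glass mass, LOI, the yield, the totals, six oxide percentages, are recomputed starting from the weights per 500.0 t of glass at full float precision, precisely as stated by question or answer.
Oxide mass targets, per 500.0 t frit:
  MgO: 14.52% × 500.0 = 72.60 t
  Al2O3: 5.785% × 500.0 = 28.92 t
  SiO2: 43.56% × 500.0 = 217.8 t
  B2O3: 1.452% × 500.0 = 7.260 t
  SrO: 16.67% × 500.0 = 83.35 t
  Na2O: 18.01% × 500.0 = 90.05 t
Checking each oxide sum from the weights as reported, under the basis named above (target by target, the sums agree modulo rounding of the values):
  MgO: 150.6·0.4820 = 72.59 t (target 72.60 t)
  Al2O3: 146.9·0.1945 + 118.4·0.003000 = 28.93 t (target 28.92 t)
  SiO2: 146.9·0.6808 + 118.4·0.9950 = 217.8 t (target 217.8 t)
  B2O3: 10.44·0.6952 = 7.258 t (target 7.260 t)
  SrO: 118.9·0.7011 = 83.36 t (target 83.35 t)
  Na2O: 10.44·0.3048 + 146.9·0.1120 + 121.1·0.5816 = 90.07 t (target 90.05 t)
The glass-mass cross-check: batch total minus LOI = 500.0 t (targets for the oxides total 500.0 t; basis as stated: 500.0 t — differing by rounding only).
Total batch = Σ batch = 666.3 t; LOI loss = Σ batch·LOI = 166.3 t; yield = glass ÷ total batch = 75.04%.

Batch per 500.0 t frit:
  Magnesium carbonate: 150.6 t
  Anhydrous borax: 10.44 t
  Albite: 146.9 t
  Sand: 118.4 t
  Sodium carbonate: 121.1 t
  SrCO3: 118.9 t
Total batch = 666.3 t; LOI loss = 166.3 t; yield = 75.04%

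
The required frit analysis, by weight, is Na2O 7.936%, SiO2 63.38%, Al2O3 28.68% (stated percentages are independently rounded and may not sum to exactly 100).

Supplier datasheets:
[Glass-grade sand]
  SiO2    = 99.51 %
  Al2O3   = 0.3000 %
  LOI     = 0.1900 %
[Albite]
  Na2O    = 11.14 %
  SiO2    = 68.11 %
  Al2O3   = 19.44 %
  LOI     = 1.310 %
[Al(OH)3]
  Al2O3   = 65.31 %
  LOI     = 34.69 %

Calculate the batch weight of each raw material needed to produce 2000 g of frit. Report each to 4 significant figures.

Batch per 2000 g frit:
  Glass-grade sand: 298.6 g
  Albite: 1425 g
  Al(OH)3: 452.8 g
Total batch = 2176 g; LOI loss = 176.3 g; yield = 91.90%

The intermediate values appear with 4-significant-digit rounding across the worked steps. Every computation carries full float precision through the solve. A single rounding yields every reported value — all derived quantities (the yield, three oxide percentages, LOI, net glass mass, the totals) are carried from the weighed amounts per 2000 g of glass in full precision, exactly as shown in the question or the answer.
Oxide mass targets, per 2000 g frit:
  Na2O: 7.936% × 2000 = 158.7 g
  SiO2: 63.38% × 2000 = 1268 g
  Al2O3: 28.68% × 2000 = 573.6 g
Checking each oxide sum using the reported weights, for the quoted basis mass (summed amounts equal target values given rounding of the digits):
  Na2O: 1425·0.1114 = 158.7 g (target 158.7 g)
  SiO2: 298.6·0.9951 + 1425·0.6811 = 1268 g (target 1268 g)
  Al2O3: 298.6·0.003000 + 1425·0.1944 + 452.8·0.6531 = 573.6 g (target 573.6 g)
Auditing the glass mass value: Σ batch − LOI loss = 2000 g (summing oxide targets gives 2000 g; basis as stated: 2000 g — any gap is answer rounding).
Batch total: Σ batch = 2176 g; the LOI term Σ batch·LOI equals 176.3 g; the yield ratio, glass ÷ batch: 91.90%.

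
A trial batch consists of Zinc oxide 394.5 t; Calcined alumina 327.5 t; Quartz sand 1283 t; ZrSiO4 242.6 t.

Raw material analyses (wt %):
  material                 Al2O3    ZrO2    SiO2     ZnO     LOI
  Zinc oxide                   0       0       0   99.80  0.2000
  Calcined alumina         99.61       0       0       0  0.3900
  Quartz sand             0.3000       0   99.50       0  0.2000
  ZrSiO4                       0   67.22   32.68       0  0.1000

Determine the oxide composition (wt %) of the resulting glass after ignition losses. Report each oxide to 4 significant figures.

The intermediate values appear (rounded to 4 significant figures) in the working — full precision is kept at every stage. A single rounding yields each reported value — derived quantities, which include net glass mass, the yield, totals, ignition loss, four oxide percentages, are recomputed at full precision, as given in question or answer, starting from the weights for 2243 t of glass.
Oxide-by-oxide delivered mass:
  Al2O3: 327.5·0.9961 + 1283·0.003000 = 330.1 t
  ZrO2: 242.6·0.6722 = 163.1 t
  SiO2: 1283·0.9950 + 242.6·0.3268 = 1356 t
  ZnO: 394.5·0.9980 = 393.7 t
LOI: 394.5·0.002000 + 327.5·0.003900 + 1283·0.002000 + 242.6·0.001000 = 4.875 t
batch − LOI leaves glass = 2248 − 4.875 = 2243 t (= the summed oxide contributions)
wt % = oxide mass / glass mass × 100

Glass mass = 2243 t (batch 2248 − LOI 4.875).
Composition: Al2O3 14.72%, ZrO2 7.271%, SiO2 60.46%, ZnO 17.56%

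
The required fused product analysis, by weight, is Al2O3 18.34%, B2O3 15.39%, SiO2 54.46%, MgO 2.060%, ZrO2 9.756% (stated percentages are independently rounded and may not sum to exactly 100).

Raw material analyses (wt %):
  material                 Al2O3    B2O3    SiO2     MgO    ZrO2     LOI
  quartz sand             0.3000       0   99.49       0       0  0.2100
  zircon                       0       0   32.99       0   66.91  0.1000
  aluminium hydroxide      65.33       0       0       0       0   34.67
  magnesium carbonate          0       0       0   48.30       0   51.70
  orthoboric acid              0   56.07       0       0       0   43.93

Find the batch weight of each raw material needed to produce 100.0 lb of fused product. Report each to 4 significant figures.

Intermediates appear, with 4-significant-digit rounding, within the worked lines; all arithmetic keeps exact precision through every step; exactly one rounding lands on every reported value; the derived quantities are computed starting from the weights for 100.0 lb of glass in full float precision (the five compositions, ignition loss, glass mass, yield, totals) precisely as stated by the problem or the answer.
Target oxide masses per 100.0 lb fused product:
  Al2O3: 18.34% × 100.0 = 18.34 lb
  B2O3: 15.39% × 100.0 = 15.39 lb
  SiO2: 54.46% × 100.0 = 54.46 lb
  MgO: 2.060% × 100.0 = 2.060 lb
  ZrO2: 9.756% × 100.0 = 9.756 lb
Per-oxide balance check per the reported batch figures, for the quoted basis mass (each sum matches its target mass up to rounding of the answer):
  Al2O3: 49.90·0.003000 + 27.84·0.6533 = 18.34 lb (target 18.34 lb)
  B2O3: 27.45·0.5607 = 15.39 lb (target 15.39 lb)
  SiO2: 49.90·0.9949 + 14.58·0.3299 = 54.46 lb (target 54.46 lb)
  MgO: 4.265·0.4830 = 2.060 lb (target 2.060 lb)
  ZrO2: 14.58·0.6691 = 9.755 lb (target 9.756 lb)
The glass-mass cross-check: total charge less LOI = 100.0 lb (summing oxide targets gives 100.0 lb; the stated basis being 100.0 lb — rounding explains the deltas).
Summing the batch: Σ batch = 124.0 lb; ignition loss, Σ(batch × LOI) = 24.04 lb; yield: glass divided by total = 80.62%.

Batch per 100.0 lb fused product:
  quartz sand: 49.90 lb
  zircon: 14.58 lb
  aluminium hydroxide: 27.84 lb
  magnesium carbonate: 4.265 lb
  orthoboric acid: 27.45 lb
Total batch = 124.0 lb; LOI loss = 24.04 lb; yield = 80.62%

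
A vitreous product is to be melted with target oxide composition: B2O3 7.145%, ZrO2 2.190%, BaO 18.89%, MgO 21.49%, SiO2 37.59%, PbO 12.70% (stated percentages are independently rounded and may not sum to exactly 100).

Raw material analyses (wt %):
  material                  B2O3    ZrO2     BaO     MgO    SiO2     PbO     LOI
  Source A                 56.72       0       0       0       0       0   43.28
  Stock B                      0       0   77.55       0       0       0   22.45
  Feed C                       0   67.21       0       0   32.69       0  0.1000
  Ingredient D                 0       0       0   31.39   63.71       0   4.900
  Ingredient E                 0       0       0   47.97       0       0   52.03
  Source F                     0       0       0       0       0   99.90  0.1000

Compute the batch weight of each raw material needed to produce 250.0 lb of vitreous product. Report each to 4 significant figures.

Batch per 250.0 lb vitreous product:
  Source A: 31.49 lb
  Stock B: 60.90 lb
  Feed C: 8.146 lb
  Ingredient D: 143.3 lb
  Ingredient E: 18.21 lb
  Source F: 31.78 lb
Total batch = 293.8 lb; LOI loss = 43.84 lb; yield = 85.08%

The intermediate values appear, with 4-significant-figure rounding, at each printed step. Each numeric step carries full precision all the way through — every reported value is rounded just once. The derived quantities are carried at full precision (the six compositions, totals, ignition loss, net glass mass, yield) from the weighed amounts on 250.0 lb of glass precisely as stated by the problem or the answer.
Per-oxide target masses for 250.0 lb vitreous product:
  B2O3: 7.145% × 250.0 = 17.86 lb
  ZrO2: 2.190% × 250.0 = 5.475 lb
  BaO: 18.89% × 250.0 = 47.22 lb
  MgO: 21.49% × 250.0 = 53.72 lb
  SiO2: 37.59% × 250.0 = 93.98 lb
  PbO: 12.70% × 250.0 = 31.75 lb
Oxide-by-oxide audit using the reported weights, relative to the basis at hand (delivered sums recover each target exact up to rounding of places):
  B2O3: 31.49·0.5672 = 17.86 lb (target 17.86 lb)
  ZrO2: 8.146·0.6721 = 5.475 lb (target 5.475 lb)
  BaO: 60.90·0.7755 = 47.23 lb (target 47.22 lb)
  MgO: 143.3·0.3139 + 18.21·0.4797 = 53.72 lb (target 53.72 lb)
  SiO2: 8.146·0.3269 + 143.3·0.6371 = 93.96 lb (target 93.98 lb)
  PbO: 31.78·0.9990 = 31.75 lb (target 31.75 lb)
The glass-mass cross-check: Σ batch − LOI loss = 250.0 lb (the Σ of target masses is 250.0 lb; against the stated basis, 250.0 lb — any gap is answer rounding).
Summing the batch: Σ batch = 293.8 lb; LOI loss = Σ batch·LOI = 43.84 lb; glass ÷ batch gives a yield of 85.08%.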